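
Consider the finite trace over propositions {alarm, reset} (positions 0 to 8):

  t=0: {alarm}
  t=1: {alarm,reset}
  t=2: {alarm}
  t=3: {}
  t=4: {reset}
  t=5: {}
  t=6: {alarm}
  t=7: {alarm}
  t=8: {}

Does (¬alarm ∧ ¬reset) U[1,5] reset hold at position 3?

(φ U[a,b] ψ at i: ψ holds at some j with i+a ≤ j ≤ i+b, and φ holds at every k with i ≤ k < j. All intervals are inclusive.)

Need some j in [4,8] with reset, and (¬alarm ∧ ¬reset) at every k in [3,j-1].
  j=4: reset holds; (¬alarm ∧ ¬reset) holds at every k in [3,3] → satisfied.

True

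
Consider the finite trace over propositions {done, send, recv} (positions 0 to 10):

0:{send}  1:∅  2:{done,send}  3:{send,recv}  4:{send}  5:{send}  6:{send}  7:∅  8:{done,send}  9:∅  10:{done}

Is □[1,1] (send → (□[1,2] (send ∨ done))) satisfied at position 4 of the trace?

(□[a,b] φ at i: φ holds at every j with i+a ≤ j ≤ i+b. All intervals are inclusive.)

Check (send → (□[1,2] (send ∨ done))) at every j in [5,5]:
  j=5: antecedent true; consequent fails at 7 → ✗
Fails at j=5 → formula fails.

No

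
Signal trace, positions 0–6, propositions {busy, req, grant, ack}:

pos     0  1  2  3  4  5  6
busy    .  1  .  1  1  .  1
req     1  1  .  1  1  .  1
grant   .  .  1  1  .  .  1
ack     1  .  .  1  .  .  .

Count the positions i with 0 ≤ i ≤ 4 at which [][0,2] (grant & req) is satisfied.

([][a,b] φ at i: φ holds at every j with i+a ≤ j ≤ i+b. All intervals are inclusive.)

Evaluate at each i in [0,4]:
  i=0: ✗ (fails at j=0)
  i=1: ✗ (fails at j=1)
  i=2: ✗ (fails at j=2)
  i=3: ✗ (fails at j=4)
  i=4: ✗ (fails at j=4)
Positions where it holds: {} → 0.

0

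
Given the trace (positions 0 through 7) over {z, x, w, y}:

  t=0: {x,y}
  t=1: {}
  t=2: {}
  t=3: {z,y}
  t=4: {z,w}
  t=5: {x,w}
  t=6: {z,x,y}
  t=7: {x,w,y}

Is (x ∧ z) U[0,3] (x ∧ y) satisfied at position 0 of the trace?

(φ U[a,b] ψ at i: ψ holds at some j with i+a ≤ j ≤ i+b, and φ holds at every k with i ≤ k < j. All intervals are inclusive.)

Holds

Need some j in [0,3] with (x ∧ y), and (x ∧ z) at every k in [0,j-1].
  j=0: (x ∧ y) holds; no prefix to check → satisfied.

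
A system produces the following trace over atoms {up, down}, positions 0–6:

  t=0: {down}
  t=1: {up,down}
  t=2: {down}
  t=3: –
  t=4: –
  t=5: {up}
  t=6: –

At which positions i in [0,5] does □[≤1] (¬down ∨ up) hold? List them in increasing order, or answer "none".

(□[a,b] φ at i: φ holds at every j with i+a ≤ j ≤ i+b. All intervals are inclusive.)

Evaluate at each i in [0,5]:
  i=0: ✗ (fails at j=0)
  i=1: ✗ (fails at j=2)
  i=2: ✗ (fails at j=2)
  i=3: ✓ (all of [3,4])
  i=4: ✓ (all of [4,5])
  i=5: ✓ (all of [5,6])

3, 4, 5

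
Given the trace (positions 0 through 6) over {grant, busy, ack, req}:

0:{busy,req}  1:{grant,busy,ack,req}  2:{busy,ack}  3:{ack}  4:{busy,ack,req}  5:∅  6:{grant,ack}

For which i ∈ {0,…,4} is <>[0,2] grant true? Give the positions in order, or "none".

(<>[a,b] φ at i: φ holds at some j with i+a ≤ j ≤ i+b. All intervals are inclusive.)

Evaluate at each i in [0,4]:
  i=0: ✓ (witness j=1)
  i=1: ✓ (witness j=1)
  i=2: ✗ (none in [2,4])
  i=3: ✗ (none in [3,5])
  i=4: ✓ (witness j=6)

0, 1, 4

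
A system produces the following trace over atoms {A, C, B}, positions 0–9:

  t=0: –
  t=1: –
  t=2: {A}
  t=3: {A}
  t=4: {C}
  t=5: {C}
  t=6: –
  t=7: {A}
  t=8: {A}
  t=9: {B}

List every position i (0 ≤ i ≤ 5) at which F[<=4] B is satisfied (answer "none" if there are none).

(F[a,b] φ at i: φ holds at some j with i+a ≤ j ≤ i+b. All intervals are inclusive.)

5

Evaluate at each i in [0,5]:
  i=0: ✗ (none in [0,4])
  i=1: ✗ (none in [1,5])
  i=2: ✗ (none in [2,6])
  i=3: ✗ (none in [3,7])
  i=4: ✗ (none in [4,8])
  i=5: ✓ (witness j=9)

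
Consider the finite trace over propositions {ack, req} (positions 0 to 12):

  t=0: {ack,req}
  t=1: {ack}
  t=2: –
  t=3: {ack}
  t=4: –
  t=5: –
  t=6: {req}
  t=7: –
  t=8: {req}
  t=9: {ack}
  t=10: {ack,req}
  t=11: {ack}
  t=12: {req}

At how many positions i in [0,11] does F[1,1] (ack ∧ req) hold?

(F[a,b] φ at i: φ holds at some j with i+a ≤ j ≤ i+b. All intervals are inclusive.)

1

Evaluate at each i in [0,11]:
  i=0: ✗ (none in [1,1])
  i=1: ✗ (none in [2,2])
  i=2: ✗ (none in [3,3])
  i=3: ✗ (none in [4,4])
  i=4: ✗ (none in [5,5])
  i=5: ✗ (none in [6,6])
  i=6: ✗ (none in [7,7])
  i=7: ✗ (none in [8,8])
  i=8: ✗ (none in [9,9])
  i=9: ✓ (witness j=10)
  i=10: ✗ (none in [11,11])
  i=11: ✗ (none in [12,12])
Positions where it holds: {9} → 1.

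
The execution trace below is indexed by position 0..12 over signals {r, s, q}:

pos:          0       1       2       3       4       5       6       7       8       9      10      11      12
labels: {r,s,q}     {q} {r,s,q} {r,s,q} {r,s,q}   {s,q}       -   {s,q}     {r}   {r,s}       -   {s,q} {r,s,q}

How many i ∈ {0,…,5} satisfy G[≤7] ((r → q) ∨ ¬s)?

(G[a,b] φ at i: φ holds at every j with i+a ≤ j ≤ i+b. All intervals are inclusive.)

Evaluate at each i in [0,5]:
  i=0: ✓ (all of [0,7])
  i=1: ✓ (all of [1,8])
  i=2: ✗ (fails at j=9)
  i=3: ✗ (fails at j=9)
  i=4: ✗ (fails at j=9)
  i=5: ✗ (fails at j=9)
Positions where it holds: {0, 1} → 2.

2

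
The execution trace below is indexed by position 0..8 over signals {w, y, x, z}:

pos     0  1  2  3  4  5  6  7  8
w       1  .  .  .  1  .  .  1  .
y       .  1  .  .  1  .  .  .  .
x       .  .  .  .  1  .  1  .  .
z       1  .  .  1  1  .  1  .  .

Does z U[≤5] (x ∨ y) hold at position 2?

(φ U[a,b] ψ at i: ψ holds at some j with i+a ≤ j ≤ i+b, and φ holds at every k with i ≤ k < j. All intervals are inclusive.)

Need some j in [2,7] with (x ∨ y), and z at every k in [2,j-1].
  j=2: (x ∨ y) false.
  j=3: (x ∨ y) false.
  j=4: (x ∨ y) holds, but z fails at k=2 → not this j.
  j=5: (x ∨ y) false.
  j=6: (x ∨ y) holds, but z fails at k=2 → not this j.
  j=7: (x ∨ y) false.
No j in the window works → until fails.

False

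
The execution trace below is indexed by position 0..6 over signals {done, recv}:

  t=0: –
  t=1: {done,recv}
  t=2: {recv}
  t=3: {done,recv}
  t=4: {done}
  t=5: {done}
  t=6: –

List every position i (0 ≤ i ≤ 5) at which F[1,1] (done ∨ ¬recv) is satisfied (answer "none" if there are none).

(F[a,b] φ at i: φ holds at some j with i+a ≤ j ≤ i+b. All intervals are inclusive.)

0, 2, 3, 4, 5

Evaluate at each i in [0,5]:
  i=0: ✓ (witness j=1)
  i=1: ✗ (none in [2,2])
  i=2: ✓ (witness j=3)
  i=3: ✓ (witness j=4)
  i=4: ✓ (witness j=5)
  i=5: ✓ (witness j=6)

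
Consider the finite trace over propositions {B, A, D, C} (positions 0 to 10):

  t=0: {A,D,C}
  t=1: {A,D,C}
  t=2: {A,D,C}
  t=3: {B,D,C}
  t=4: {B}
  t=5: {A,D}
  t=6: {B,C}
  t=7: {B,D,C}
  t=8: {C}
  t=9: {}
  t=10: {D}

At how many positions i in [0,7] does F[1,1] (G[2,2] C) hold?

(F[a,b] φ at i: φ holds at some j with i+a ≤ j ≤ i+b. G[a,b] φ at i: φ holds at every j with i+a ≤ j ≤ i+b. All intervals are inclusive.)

4

Evaluate at each i in [0,7]:
  i=0: ✓ (witness j=1)
  i=1: ✗ (none in [2,2])
  i=2: ✗ (none in [3,3])
  i=3: ✓ (witness j=4)
  i=4: ✓ (witness j=5)
  i=5: ✓ (witness j=6)
  i=6: ✗ (none in [7,7])
  i=7: ✗ (none in [8,8])
Positions where it holds: {0, 3, 4, 5} → 4.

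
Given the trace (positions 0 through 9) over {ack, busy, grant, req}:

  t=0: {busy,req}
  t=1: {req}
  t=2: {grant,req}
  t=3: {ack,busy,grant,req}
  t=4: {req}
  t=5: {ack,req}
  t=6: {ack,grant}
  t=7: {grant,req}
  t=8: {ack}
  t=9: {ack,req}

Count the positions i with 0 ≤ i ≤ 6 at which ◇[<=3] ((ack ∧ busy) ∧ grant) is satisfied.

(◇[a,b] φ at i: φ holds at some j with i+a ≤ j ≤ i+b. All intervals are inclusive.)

4

Evaluate at each i in [0,6]:
  i=0: ✓ (witness j=3)
  i=1: ✓ (witness j=3)
  i=2: ✓ (witness j=3)
  i=3: ✓ (witness j=3)
  i=4: ✗ (none in [4,7])
  i=5: ✗ (none in [5,8])
  i=6: ✗ (none in [6,9])
Positions where it holds: {0, 1, 2, 3} → 4.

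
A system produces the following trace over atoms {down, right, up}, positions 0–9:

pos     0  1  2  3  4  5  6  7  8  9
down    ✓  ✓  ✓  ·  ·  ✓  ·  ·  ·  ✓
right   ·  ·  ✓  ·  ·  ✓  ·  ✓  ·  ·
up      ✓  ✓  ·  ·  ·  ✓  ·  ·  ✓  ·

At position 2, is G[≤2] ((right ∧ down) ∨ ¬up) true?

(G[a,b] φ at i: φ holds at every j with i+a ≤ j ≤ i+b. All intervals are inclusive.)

True

Check ((right ∧ down) ∨ ¬up) at every j in [2,4]:
  j=2: true
  j=3: true
  j=4: true
All positions satisfy it → formula holds.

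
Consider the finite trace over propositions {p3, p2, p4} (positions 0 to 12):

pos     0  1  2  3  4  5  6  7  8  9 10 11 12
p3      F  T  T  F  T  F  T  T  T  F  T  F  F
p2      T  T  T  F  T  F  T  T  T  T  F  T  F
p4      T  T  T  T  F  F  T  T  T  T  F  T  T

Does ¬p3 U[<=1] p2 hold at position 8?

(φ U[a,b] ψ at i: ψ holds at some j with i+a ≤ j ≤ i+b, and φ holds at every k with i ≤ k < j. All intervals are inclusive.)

Holds

Need some j in [8,9] with p2, and ¬p3 at every k in [8,j-1].
  j=8: p2 holds; no prefix to check → satisfied.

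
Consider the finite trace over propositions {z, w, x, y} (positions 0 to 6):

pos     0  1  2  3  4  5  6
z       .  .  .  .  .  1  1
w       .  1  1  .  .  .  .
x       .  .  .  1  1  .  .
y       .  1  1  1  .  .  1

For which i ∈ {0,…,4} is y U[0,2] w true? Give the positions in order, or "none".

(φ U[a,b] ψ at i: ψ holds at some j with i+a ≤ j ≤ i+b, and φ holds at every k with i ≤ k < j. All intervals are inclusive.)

Evaluate at each i in [0,4]:
  i=0: ✗ (lhs fails at k=0 before rhs at j=1)
  i=1: ✓ (rhs at j=1)
  i=2: ✓ (rhs at j=2)
  i=3: ✗ (no rhs in [3,5])
  i=4: ✗ (no rhs in [4,6])

1, 2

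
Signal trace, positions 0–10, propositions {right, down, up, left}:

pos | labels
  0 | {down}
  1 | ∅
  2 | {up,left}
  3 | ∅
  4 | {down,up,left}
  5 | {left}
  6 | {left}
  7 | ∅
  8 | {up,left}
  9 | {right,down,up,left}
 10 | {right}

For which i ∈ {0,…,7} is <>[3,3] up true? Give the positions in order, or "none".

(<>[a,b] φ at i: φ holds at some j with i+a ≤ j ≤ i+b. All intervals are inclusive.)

Evaluate at each i in [0,7]:
  i=0: ✗ (none in [3,3])
  i=1: ✓ (witness j=4)
  i=2: ✗ (none in [5,5])
  i=3: ✗ (none in [6,6])
  i=4: ✗ (none in [7,7])
  i=5: ✓ (witness j=8)
  i=6: ✓ (witness j=9)
  i=7: ✗ (none in [10,10])

1, 5, 6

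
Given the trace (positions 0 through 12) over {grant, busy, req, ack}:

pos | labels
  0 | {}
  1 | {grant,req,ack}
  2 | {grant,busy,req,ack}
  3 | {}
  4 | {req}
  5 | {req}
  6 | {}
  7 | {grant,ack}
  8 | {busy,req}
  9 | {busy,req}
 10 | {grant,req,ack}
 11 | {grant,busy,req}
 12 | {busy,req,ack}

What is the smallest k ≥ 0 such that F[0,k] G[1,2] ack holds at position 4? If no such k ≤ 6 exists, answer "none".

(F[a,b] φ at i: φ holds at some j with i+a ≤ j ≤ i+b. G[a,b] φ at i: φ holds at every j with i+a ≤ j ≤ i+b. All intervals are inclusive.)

none

Scan j = 4,5,… for G[1,2] ack:
  j=4: fails
  j=5: fails
  j=6: fails
  j=7: fails
  j=8: fails
  j=9: fails
  j=10: fails
No j in [4,10] satisfies it → none.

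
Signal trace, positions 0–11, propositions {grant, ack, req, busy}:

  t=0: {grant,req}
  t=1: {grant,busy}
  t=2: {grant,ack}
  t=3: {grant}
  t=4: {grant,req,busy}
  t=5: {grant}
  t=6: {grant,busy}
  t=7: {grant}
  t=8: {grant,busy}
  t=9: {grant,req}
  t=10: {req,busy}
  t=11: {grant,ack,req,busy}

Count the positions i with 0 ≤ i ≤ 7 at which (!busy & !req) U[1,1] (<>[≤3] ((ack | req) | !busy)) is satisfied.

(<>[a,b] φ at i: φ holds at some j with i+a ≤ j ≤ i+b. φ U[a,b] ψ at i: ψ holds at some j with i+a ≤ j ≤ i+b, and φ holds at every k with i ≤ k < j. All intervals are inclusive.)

Evaluate at each i in [0,7]:
  i=0: ✗ (lhs fails at k=0 before rhs at j=1)
  i=1: ✗ (lhs fails at k=1 before rhs at j=2)
  i=2: ✓ (rhs at j=3; lhs holds on [2,2])
  i=3: ✓ (rhs at j=4; lhs holds on [3,3])
  i=4: ✗ (lhs fails at k=4 before rhs at j=5)
  i=5: ✓ (rhs at j=6; lhs holds on [5,5])
  i=6: ✗ (lhs fails at k=6 before rhs at j=7)
  i=7: ✓ (rhs at j=8; lhs holds on [7,7])
Positions where it holds: {2, 3, 5, 7} → 4.

4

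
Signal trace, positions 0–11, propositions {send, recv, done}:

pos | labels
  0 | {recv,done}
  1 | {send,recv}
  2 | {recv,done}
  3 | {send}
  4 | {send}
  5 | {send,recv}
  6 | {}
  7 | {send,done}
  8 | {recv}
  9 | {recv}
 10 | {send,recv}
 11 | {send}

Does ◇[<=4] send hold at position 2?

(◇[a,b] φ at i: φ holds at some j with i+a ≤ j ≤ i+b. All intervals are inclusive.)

Check send at each j in [2,6]:
  j=2: false
  j=3: true
  j=4: true
  j=5: true
  j=6: false
Found at j=3 → formula holds.

True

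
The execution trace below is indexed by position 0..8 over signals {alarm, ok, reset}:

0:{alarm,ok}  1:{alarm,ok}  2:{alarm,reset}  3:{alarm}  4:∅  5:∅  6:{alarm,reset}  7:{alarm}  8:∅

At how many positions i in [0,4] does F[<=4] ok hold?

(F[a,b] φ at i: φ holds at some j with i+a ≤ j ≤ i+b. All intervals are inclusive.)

Evaluate at each i in [0,4]:
  i=0: ✓ (witness j=0)
  i=1: ✓ (witness j=1)
  i=2: ✗ (none in [2,6])
  i=3: ✗ (none in [3,7])
  i=4: ✗ (none in [4,8])
Positions where it holds: {0, 1} → 2.

2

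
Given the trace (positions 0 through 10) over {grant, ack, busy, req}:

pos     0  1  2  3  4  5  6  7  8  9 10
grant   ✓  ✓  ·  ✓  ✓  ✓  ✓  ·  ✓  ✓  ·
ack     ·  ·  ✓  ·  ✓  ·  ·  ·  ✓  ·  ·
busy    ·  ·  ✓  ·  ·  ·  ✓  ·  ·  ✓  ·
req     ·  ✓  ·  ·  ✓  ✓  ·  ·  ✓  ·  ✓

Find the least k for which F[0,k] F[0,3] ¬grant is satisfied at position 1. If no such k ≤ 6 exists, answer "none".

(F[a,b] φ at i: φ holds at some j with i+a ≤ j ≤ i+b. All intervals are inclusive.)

0

Scan j = 1,2,… for F[0,3] ¬grant:
  j=1: holds
First hit at j=1, so smallest k = 1-1 = 0.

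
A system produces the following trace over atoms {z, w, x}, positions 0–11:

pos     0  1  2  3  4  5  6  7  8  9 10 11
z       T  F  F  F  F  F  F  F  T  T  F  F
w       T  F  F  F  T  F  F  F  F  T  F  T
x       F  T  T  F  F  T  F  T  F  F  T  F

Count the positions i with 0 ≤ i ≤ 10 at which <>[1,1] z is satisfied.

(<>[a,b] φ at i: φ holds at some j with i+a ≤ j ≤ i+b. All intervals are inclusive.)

2

Evaluate at each i in [0,10]:
  i=0: ✗ (none in [1,1])
  i=1: ✗ (none in [2,2])
  i=2: ✗ (none in [3,3])
  i=3: ✗ (none in [4,4])
  i=4: ✗ (none in [5,5])
  i=5: ✗ (none in [6,6])
  i=6: ✗ (none in [7,7])
  i=7: ✓ (witness j=8)
  i=8: ✓ (witness j=9)
  i=9: ✗ (none in [10,10])
  i=10: ✗ (none in [11,11])
Positions where it holds: {7, 8} → 2.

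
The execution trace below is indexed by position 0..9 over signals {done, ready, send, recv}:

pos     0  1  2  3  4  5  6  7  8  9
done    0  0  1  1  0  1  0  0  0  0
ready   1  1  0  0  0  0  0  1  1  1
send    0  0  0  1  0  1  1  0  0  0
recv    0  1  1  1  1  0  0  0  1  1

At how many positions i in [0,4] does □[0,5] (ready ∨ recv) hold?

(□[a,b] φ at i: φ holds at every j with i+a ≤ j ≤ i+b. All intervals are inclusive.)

Evaluate at each i in [0,4]:
  i=0: ✗ (fails at j=5)
  i=1: ✗ (fails at j=5)
  i=2: ✗ (fails at j=5)
  i=3: ✗ (fails at j=5)
  i=4: ✗ (fails at j=5)
Positions where it holds: {} → 0.

0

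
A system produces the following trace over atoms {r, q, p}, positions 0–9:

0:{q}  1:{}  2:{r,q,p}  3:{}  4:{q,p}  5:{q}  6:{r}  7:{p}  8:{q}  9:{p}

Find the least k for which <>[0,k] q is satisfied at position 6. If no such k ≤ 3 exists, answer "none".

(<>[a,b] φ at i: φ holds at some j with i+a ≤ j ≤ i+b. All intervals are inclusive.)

Scan j = 6,7,… for q:
  j=6: fails
  j=7: fails
  j=8: holds
First hit at j=8, so smallest k = 8-6 = 2.

2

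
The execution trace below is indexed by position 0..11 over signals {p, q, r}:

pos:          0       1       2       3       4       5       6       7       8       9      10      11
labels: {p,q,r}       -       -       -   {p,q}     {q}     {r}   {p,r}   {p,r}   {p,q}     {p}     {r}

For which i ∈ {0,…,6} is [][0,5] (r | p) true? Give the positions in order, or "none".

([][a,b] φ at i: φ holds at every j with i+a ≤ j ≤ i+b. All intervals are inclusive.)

6

Evaluate at each i in [0,6]:
  i=0: ✗ (fails at j=1)
  i=1: ✗ (fails at j=1)
  i=2: ✗ (fails at j=2)
  i=3: ✗ (fails at j=3)
  i=4: ✗ (fails at j=5)
  i=5: ✗ (fails at j=5)
  i=6: ✓ (all of [6,11])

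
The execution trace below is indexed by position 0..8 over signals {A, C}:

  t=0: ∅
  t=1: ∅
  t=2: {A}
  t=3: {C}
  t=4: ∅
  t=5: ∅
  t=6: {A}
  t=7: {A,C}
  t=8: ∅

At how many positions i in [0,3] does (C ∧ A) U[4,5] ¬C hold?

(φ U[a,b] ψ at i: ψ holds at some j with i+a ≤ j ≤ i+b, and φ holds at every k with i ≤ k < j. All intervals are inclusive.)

Evaluate at each i in [0,3]:
  i=0: ✗ (lhs fails at k=0 before rhs at j=4)
  i=1: ✗ (lhs fails at k=1 before rhs at j=5)
  i=2: ✗ (lhs fails at k=2 before rhs at j=6)
  i=3: ✗ (lhs fails at k=3 before rhs at j=8)
Positions where it holds: {} → 0.

0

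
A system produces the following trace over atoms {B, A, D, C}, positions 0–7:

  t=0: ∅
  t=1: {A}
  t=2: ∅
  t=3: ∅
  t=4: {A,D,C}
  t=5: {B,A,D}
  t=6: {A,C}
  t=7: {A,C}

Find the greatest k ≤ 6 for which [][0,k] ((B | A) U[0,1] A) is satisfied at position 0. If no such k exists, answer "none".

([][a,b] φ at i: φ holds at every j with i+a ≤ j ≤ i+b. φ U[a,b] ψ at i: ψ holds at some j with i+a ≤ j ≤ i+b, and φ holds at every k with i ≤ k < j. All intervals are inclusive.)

((B | A) U[0,1] A) must hold from j=0 onward; find where it first fails.
  j=0: fails → no k works.

none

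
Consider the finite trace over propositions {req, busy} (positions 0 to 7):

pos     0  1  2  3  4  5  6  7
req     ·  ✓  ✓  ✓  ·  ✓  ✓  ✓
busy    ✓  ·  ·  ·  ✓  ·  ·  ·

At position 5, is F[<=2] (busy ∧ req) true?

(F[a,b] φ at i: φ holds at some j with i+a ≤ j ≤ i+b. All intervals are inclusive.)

Check (busy ∧ req) at each j in [5,7]:
  j=5: false
  j=6: false
  j=7: false
No position in the window satisfies it → formula fails.

No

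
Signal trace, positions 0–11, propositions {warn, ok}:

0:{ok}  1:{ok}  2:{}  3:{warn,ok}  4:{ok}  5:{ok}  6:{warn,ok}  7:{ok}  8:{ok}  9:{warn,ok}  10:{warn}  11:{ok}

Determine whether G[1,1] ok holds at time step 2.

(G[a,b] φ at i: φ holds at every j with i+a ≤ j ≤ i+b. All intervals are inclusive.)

Check ok at every j in [3,3]:
  j=3: true
All positions satisfy it → formula holds.

True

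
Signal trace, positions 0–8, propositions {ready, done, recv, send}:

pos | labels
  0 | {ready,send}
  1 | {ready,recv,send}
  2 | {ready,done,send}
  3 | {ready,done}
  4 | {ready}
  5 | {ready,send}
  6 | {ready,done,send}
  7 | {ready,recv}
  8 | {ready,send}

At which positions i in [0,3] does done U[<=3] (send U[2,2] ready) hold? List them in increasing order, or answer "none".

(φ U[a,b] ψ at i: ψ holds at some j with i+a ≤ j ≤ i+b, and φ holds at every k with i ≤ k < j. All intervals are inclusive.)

0, 1

Evaluate at each i in [0,3]:
  i=0: ✓ (rhs at j=0)
  i=1: ✓ (rhs at j=1)
  i=2: ✗ (lhs fails at k=4 before rhs at j=5)
  i=3: ✗ (lhs fails at k=4 before rhs at j=5)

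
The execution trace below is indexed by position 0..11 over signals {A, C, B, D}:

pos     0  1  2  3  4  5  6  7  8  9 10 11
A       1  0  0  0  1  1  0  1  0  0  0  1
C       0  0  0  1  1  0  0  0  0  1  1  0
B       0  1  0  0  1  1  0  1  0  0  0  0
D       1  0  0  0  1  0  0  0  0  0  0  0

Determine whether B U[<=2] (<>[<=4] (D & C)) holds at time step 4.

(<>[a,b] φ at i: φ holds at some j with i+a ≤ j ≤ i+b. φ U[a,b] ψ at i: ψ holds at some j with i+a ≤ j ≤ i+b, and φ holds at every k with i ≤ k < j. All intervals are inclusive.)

True

Need some j in [4,6] with <>[<=4] (D & C), and B at every k in [4,j-1].
  j=4: <>[<=4] (D & C) holds; no prefix to check → satisfied.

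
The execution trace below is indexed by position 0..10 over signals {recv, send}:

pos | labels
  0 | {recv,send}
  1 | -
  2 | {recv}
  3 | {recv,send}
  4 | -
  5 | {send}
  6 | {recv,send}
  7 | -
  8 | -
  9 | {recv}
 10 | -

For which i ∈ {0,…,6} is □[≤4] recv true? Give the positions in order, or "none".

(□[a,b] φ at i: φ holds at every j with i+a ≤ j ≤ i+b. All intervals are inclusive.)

Evaluate at each i in [0,6]:
  i=0: ✗ (fails at j=1)
  i=1: ✗ (fails at j=1)
  i=2: ✗ (fails at j=4)
  i=3: ✗ (fails at j=4)
  i=4: ✗ (fails at j=4)
  i=5: ✗ (fails at j=5)
  i=6: ✗ (fails at j=7)

none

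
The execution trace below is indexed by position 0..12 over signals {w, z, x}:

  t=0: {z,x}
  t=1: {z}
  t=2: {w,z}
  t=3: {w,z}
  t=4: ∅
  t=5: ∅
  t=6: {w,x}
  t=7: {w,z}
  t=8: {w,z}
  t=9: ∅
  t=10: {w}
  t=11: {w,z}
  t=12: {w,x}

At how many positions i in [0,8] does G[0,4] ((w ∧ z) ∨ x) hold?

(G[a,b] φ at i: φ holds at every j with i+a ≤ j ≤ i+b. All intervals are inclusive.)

Evaluate at each i in [0,8]:
  i=0: ✗ (fails at j=1)
  i=1: ✗ (fails at j=1)
  i=2: ✗ (fails at j=4)
  i=3: ✗ (fails at j=4)
  i=4: ✗ (fails at j=4)
  i=5: ✗ (fails at j=5)
  i=6: ✗ (fails at j=9)
  i=7: ✗ (fails at j=9)
  i=8: ✗ (fails at j=9)
Positions where it holds: {} → 0.

0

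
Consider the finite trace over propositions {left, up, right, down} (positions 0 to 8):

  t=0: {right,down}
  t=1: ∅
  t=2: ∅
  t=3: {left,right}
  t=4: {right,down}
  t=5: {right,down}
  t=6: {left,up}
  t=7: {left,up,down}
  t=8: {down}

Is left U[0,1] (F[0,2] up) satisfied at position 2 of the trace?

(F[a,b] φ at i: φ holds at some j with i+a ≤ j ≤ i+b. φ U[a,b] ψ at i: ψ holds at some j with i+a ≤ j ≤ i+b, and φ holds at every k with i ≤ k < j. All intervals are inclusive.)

False

Need some j in [2,3] with F[0,2] up, and left at every k in [2,j-1].
  j=2: F[0,2] up — fails (none in [2,4]).
  j=3: F[0,2] up — fails (none in [3,5]).
No j in the window works → until fails.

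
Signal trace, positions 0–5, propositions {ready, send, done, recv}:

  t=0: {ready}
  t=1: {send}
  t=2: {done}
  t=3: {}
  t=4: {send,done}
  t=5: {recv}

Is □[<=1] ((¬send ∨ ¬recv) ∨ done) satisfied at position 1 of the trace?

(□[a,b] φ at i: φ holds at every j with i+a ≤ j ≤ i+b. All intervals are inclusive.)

Holds

Check ((¬send ∨ ¬recv) ∨ done) at every j in [1,2]:
  j=1: true
  j=2: true
All positions satisfy it → formula holds.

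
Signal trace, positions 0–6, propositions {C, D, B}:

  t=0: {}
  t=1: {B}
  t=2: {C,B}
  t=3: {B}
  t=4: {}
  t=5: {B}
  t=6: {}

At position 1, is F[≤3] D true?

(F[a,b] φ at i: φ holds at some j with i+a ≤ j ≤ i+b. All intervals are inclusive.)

Check D at each j in [1,4]:
  j=1: false
  j=2: false
  j=3: false
  j=4: false
No position in the window satisfies it → formula fails.

No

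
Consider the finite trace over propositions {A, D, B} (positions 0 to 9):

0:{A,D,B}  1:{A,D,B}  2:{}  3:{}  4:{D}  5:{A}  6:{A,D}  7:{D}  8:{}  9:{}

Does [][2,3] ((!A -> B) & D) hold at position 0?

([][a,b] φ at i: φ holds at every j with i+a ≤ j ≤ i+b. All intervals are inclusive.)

False

Check ((!A -> B) & D) at every j in [2,3]:
  j=2: false
  j=3: false
Fails at j=2 → formula fails.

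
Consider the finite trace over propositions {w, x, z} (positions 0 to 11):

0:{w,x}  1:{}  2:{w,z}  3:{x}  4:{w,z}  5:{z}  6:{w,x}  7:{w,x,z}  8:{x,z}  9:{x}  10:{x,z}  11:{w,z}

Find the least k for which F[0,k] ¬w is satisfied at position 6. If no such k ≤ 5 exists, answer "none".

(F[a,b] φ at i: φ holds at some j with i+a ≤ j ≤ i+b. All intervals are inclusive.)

Scan j = 6,7,… for ¬w:
  j=6: fails
  j=7: fails
  j=8: holds
First hit at j=8, so smallest k = 8-6 = 2.

2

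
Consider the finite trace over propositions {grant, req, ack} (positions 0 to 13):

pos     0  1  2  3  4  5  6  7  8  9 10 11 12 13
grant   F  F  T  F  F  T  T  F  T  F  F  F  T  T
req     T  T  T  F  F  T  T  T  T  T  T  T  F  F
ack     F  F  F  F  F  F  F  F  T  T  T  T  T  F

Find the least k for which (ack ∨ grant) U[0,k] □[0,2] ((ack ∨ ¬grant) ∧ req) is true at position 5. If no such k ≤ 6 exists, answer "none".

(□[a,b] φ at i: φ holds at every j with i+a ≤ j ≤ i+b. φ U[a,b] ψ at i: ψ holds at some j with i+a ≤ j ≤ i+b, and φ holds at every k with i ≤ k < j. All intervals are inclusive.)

2

Need earliest j ≥ 5 with □[0,2] ((ack ∨ ¬grant) ∧ req), and (ack ∨ grant) at every k in [5,j-1].
  j=5: rhs fails.
  j=6: rhs fails.
  j=7: rhs holds; lhs holds on [5,6]. k = 2.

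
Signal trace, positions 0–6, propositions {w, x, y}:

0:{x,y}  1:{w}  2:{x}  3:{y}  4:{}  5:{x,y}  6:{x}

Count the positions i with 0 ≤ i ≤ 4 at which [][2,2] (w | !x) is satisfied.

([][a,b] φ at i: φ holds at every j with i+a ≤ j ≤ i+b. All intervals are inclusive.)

2

Evaluate at each i in [0,4]:
  i=0: ✗ (fails at j=2)
  i=1: ✓ (all of [3,3])
  i=2: ✓ (all of [4,4])
  i=3: ✗ (fails at j=5)
  i=4: ✗ (fails at j=6)
Positions where it holds: {1, 2} → 2.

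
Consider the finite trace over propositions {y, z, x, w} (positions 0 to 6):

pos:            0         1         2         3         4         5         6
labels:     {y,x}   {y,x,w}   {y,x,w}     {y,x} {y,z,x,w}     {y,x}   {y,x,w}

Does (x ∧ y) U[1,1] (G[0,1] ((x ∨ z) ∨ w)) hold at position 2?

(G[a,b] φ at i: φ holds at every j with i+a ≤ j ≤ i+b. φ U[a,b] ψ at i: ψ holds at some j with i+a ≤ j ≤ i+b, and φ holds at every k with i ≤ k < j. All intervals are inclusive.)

True

Need some j in [3,3] with G[0,1] ((x ∨ z) ∨ w), and (x ∧ y) at every k in [2,j-1].
  j=3: G[0,1] ((x ∨ z) ∨ w) holds; (x ∧ y) holds at every k in [2,2] → satisfied.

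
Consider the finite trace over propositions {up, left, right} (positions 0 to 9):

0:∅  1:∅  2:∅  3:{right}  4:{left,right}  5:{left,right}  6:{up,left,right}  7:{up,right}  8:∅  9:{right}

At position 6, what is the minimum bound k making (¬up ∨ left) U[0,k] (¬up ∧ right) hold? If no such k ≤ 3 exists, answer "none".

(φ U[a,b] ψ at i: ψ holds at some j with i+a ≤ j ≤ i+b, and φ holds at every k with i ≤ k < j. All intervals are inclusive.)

Need earliest j ≥ 6 with (¬up ∧ right), and (¬up ∨ left) at every k in [6,j-1].
  j=6: rhs fails.
  j=7: rhs fails.
  j=8: rhs fails.
  j=9: rhs holds but lhs fails at k=7.
No witness within the range → none.

none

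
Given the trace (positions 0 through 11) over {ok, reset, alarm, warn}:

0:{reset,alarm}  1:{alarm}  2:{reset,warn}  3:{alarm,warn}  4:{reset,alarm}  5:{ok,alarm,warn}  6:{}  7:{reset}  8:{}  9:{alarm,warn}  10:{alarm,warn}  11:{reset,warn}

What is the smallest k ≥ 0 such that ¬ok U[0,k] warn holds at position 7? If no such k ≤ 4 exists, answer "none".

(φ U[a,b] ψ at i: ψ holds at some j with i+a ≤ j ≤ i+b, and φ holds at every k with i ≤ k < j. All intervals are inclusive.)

2

Need earliest j ≥ 7 with warn, and ¬ok at every k in [7,j-1].
  j=7: rhs fails.
  j=8: rhs fails.
  j=9: rhs holds; lhs holds on [7,8]. k = 2.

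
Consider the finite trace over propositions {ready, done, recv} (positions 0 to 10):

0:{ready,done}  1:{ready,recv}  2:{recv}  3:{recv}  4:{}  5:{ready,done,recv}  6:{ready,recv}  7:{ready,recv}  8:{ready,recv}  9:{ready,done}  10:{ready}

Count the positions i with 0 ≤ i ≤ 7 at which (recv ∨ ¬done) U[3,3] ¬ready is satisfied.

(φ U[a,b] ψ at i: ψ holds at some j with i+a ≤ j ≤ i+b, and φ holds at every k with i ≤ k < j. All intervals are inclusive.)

Evaluate at each i in [0,7]:
  i=0: ✗ (lhs fails at k=0 before rhs at j=3)
  i=1: ✓ (rhs at j=4; lhs holds on [1,3])
  i=2: ✗ (no rhs in [5,5])
  i=3: ✗ (no rhs in [6,6])
  i=4: ✗ (no rhs in [7,7])
  i=5: ✗ (no rhs in [8,8])
  i=6: ✗ (no rhs in [9,9])
  i=7: ✗ (no rhs in [10,10])
Positions where it holds: {1} → 1.

1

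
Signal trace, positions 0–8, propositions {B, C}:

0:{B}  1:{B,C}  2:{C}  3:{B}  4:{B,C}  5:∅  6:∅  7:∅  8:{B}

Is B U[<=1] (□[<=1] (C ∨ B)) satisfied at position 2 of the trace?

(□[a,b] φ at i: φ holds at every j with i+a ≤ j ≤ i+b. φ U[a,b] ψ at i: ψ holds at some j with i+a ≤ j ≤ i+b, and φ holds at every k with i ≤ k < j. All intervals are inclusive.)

Need some j in [2,3] with □[<=1] (C ∨ B), and B at every k in [2,j-1].
  j=2: □[<=1] (C ∨ B) holds; no prefix to check → satisfied.

True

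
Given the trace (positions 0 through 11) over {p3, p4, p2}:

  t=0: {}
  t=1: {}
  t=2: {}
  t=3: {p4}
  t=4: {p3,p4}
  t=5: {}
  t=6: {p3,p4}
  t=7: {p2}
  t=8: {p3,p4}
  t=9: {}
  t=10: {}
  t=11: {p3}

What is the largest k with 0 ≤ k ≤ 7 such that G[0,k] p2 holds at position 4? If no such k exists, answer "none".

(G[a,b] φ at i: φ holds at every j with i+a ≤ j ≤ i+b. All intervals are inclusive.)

none

p2 must hold from j=4 onward; find where it first fails.
  j=4: fails → no k works.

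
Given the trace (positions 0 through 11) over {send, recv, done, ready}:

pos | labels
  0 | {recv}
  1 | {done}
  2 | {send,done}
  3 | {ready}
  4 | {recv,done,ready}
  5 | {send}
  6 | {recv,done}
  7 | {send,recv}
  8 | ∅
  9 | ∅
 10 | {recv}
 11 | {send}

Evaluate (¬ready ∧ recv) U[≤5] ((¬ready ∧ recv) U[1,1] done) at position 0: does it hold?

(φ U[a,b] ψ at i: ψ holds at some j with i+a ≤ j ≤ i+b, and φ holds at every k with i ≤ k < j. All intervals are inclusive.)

Need some j in [0,5] with ((¬ready ∧ recv) U[1,1] done), and (¬ready ∧ recv) at every k in [0,j-1].
  j=0: ((¬ready ∧ recv) U[1,1] done) holds; no prefix to check → satisfied.

Yes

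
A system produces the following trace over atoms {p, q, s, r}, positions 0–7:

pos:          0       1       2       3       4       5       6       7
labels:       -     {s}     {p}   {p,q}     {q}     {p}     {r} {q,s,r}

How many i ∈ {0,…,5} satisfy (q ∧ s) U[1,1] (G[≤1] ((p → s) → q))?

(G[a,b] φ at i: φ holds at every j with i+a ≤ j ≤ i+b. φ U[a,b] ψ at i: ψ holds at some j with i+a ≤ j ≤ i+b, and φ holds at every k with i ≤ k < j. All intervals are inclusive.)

Evaluate at each i in [0,5]:
  i=0: ✗ (no rhs in [1,1])
  i=1: ✗ (lhs fails at k=1 before rhs at j=2)
  i=2: ✗ (lhs fails at k=2 before rhs at j=3)
  i=3: ✗ (lhs fails at k=3 before rhs at j=4)
  i=4: ✗ (no rhs in [5,5])
  i=5: ✗ (no rhs in [6,6])
Positions where it holds: {} → 0.

0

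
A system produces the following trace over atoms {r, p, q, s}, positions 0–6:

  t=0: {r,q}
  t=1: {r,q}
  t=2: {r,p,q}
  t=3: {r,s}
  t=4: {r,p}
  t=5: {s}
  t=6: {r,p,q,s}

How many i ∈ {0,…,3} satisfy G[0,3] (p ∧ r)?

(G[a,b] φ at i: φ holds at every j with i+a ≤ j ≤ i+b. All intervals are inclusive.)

0

Evaluate at each i in [0,3]:
  i=0: ✗ (fails at j=0)
  i=1: ✗ (fails at j=1)
  i=2: ✗ (fails at j=3)
  i=3: ✗ (fails at j=3)
Positions where it holds: {} → 0.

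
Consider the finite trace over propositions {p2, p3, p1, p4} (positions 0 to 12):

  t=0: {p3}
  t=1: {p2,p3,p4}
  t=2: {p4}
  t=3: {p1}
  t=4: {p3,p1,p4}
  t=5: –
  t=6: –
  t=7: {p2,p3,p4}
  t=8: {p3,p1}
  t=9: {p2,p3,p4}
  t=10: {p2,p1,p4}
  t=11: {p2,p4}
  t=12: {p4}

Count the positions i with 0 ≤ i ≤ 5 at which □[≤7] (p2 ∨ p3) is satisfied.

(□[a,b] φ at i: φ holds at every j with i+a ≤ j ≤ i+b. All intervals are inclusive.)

Evaluate at each i in [0,5]:
  i=0: ✗ (fails at j=2)
  i=1: ✗ (fails at j=2)
  i=2: ✗ (fails at j=2)
  i=3: ✗ (fails at j=3)
  i=4: ✗ (fails at j=5)
  i=5: ✗ (fails at j=5)
Positions where it holds: {} → 0.

0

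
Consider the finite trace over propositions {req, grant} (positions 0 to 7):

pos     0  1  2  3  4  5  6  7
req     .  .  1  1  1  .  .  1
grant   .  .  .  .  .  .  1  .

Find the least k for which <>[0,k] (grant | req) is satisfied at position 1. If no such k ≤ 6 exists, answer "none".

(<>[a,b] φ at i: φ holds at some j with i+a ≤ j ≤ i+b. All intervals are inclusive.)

Scan j = 1,2,… for (grant | req):
  j=1: fails
  j=2: holds
First hit at j=2, so smallest k = 2-1 = 1.

1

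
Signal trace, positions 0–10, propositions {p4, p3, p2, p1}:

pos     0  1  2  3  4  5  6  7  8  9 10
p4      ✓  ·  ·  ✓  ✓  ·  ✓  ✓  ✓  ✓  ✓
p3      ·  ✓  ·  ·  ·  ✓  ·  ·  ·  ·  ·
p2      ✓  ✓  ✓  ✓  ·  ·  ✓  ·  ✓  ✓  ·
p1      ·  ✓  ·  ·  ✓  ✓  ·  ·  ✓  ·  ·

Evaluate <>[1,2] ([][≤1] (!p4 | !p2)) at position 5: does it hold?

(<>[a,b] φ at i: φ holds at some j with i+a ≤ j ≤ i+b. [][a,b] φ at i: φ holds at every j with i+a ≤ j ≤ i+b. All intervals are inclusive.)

False

Check [][≤1] (!p4 | !p2) at each j in [6,7]:
  j=6: fails at 6
  j=7: fails at 8
No position in the window satisfies it → formula fails.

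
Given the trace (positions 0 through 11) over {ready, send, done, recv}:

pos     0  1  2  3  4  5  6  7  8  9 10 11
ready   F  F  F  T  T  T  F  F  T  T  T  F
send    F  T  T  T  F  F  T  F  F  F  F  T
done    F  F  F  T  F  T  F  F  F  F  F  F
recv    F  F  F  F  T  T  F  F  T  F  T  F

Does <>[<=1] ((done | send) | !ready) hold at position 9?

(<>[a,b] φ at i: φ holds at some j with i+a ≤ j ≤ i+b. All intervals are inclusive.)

Check ((done | send) | !ready) at each j in [9,10]:
  j=9: false
  j=10: false
No position in the window satisfies it → formula fails.

No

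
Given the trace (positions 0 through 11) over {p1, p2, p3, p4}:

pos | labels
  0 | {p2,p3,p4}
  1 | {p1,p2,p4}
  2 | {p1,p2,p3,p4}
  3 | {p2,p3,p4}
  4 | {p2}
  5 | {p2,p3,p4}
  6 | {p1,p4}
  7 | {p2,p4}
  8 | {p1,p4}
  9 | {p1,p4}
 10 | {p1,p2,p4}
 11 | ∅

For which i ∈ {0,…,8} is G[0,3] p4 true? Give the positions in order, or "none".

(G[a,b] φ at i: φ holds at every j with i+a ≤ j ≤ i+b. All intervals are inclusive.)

Evaluate at each i in [0,8]:
  i=0: ✓ (all of [0,3])
  i=1: ✗ (fails at j=4)
  i=2: ✗ (fails at j=4)
  i=3: ✗ (fails at j=4)
  i=4: ✗ (fails at j=4)
  i=5: ✓ (all of [5,8])
  i=6: ✓ (all of [6,9])
  i=7: ✓ (all of [7,10])
  i=8: ✗ (fails at j=11)

0, 5, 6, 7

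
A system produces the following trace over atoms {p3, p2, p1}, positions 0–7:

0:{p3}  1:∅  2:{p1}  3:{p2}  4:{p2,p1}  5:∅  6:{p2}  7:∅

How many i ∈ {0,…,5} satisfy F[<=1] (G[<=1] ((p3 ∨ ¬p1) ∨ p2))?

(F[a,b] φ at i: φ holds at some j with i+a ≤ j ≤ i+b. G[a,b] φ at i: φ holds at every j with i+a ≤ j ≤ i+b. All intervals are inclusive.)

5

Evaluate at each i in [0,5]:
  i=0: ✓ (witness j=0)
  i=1: ✗ (none in [1,2])
  i=2: ✓ (witness j=3)
  i=3: ✓ (witness j=3)
  i=4: ✓ (witness j=4)
  i=5: ✓ (witness j=5)
Positions where it holds: {0, 2, 3, 4, 5} → 5.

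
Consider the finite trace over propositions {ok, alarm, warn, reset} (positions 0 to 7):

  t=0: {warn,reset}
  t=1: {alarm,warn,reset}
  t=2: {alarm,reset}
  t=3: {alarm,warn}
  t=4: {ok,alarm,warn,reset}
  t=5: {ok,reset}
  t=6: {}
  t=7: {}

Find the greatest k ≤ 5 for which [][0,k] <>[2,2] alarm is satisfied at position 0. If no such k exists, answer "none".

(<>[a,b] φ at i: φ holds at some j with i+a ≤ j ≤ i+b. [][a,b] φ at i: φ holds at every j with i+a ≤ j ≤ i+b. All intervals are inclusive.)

2

<>[2,2] alarm must hold from j=0 onward; find where it first fails.
  j=0: holds
  j=1: holds
  j=2: holds
  j=3: fails
Holds on [0,2], so largest k = 2.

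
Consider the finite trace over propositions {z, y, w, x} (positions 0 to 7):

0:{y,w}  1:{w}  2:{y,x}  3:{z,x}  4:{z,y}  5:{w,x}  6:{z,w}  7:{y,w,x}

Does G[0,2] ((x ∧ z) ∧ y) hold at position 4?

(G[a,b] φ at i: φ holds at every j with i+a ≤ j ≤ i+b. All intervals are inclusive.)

Check ((x ∧ z) ∧ y) at every j in [4,6]:
  j=4: false
  j=5: false
  j=6: false
Fails at j=4 → formula fails.

No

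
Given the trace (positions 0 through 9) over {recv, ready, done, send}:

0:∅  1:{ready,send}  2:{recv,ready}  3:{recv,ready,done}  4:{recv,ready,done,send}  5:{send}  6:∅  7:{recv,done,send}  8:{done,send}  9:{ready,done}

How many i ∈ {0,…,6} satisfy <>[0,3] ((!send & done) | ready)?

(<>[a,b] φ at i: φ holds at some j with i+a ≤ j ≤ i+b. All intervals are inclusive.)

Evaluate at each i in [0,6]:
  i=0: ✓ (witness j=1)
  i=1: ✓ (witness j=1)
  i=2: ✓ (witness j=2)
  i=3: ✓ (witness j=3)
  i=4: ✓ (witness j=4)
  i=5: ✗ (none in [5,8])
  i=6: ✓ (witness j=9)
Positions where it holds: {0, 1, 2, 3, 4, 6} → 6.

6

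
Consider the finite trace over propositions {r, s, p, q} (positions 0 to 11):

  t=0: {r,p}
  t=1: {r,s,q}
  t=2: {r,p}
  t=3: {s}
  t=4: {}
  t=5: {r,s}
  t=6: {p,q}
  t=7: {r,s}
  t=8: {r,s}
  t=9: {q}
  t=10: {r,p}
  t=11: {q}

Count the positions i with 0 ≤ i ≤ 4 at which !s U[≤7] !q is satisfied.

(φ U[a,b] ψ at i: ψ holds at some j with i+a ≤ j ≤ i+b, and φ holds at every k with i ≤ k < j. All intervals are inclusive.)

4

Evaluate at each i in [0,4]:
  i=0: ✓ (rhs at j=0)
  i=1: ✗ (lhs fails at k=1 before rhs at j=2)
  i=2: ✓ (rhs at j=2)
  i=3: ✓ (rhs at j=3)
  i=4: ✓ (rhs at j=4)
Positions where it holds: {0, 2, 3, 4} → 4.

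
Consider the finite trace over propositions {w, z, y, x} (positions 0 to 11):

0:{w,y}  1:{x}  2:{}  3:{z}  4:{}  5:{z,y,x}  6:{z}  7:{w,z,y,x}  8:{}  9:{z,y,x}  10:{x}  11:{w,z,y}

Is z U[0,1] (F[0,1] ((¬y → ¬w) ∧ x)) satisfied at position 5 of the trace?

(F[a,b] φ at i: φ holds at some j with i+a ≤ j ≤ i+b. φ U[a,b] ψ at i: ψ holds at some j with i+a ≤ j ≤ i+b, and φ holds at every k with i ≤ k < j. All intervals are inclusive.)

Yes

Need some j in [5,6] with F[0,1] ((¬y → ¬w) ∧ x), and z at every k in [5,j-1].
  j=5: F[0,1] ((¬y → ¬w) ∧ x) holds; no prefix to check → satisfied.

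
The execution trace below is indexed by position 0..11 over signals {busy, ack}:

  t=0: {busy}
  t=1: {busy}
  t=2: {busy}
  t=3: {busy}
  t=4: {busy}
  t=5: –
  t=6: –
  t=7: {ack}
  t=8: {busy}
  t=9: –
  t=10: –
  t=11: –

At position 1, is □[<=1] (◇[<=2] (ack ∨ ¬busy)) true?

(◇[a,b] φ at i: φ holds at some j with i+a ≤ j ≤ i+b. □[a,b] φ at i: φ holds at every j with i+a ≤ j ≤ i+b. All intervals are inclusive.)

Does not hold

Check ◇[<=2] (ack ∨ ¬busy) at every j in [1,2]:
  j=1: fails (none in [1,3])
  j=2: fails (none in [2,4])
Fails at j=1 → formula fails.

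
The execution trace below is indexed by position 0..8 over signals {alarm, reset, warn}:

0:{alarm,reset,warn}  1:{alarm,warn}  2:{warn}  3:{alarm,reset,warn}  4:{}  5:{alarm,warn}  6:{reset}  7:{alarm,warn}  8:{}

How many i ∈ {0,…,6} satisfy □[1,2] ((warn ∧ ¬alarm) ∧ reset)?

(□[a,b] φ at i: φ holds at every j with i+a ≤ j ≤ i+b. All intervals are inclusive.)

0

Evaluate at each i in [0,6]:
  i=0: ✗ (fails at j=1)
  i=1: ✗ (fails at j=2)
  i=2: ✗ (fails at j=3)
  i=3: ✗ (fails at j=4)
  i=4: ✗ (fails at j=5)
  i=5: ✗ (fails at j=6)
  i=6: ✗ (fails at j=7)
Positions where it holds: {} → 0.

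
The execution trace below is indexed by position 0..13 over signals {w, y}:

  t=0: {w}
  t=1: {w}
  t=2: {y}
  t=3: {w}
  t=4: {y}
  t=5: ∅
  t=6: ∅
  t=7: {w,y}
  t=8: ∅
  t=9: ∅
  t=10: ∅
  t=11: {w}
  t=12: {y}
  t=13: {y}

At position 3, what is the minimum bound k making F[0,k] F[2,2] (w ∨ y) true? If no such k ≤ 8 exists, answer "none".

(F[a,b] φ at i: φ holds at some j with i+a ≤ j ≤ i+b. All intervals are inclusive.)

Scan j = 3,4,… for F[2,2] (w ∨ y):
  j=3: fails
  j=4: fails
  j=5: holds
First hit at j=5, so smallest k = 5-3 = 2.

2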